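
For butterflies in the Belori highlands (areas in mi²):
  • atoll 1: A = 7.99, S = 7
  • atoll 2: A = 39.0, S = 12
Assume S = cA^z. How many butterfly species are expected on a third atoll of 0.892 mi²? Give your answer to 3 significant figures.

z = ln(12/7) / ln(39/7.99) = 0.5390 / 1.5854 = 0.3400
c = 7 / 7.99^0.3400 = 7 / 2.027 = 3.453
S₃ = 3.453 × 0.892^0.3400 = 3.453 × 0.9619 ≈ 3.322

3.32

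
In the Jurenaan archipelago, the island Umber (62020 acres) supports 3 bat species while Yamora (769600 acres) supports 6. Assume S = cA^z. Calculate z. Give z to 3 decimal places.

0.275

Taking logs: ln S = ln c + z ln A, so z = (ln S₂ − ln S₁)/(ln A₂ − ln A₁).
z = ln(6/3) / ln(769600/62020) = ln(2) / ln(12.41) = 0.6931 / 2.5184 = 0.2752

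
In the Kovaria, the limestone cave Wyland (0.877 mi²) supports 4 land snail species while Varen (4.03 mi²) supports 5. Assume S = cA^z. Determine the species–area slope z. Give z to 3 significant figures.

Taking logs: ln S = ln c + z ln A, so z = (ln S₂ − ln S₁)/(ln A₂ − ln A₁).
z = ln(5/4) / ln(4.03/0.877) = ln(1.25) / ln(4.595) = 0.2231 / 1.5250 = 0.1463

0.146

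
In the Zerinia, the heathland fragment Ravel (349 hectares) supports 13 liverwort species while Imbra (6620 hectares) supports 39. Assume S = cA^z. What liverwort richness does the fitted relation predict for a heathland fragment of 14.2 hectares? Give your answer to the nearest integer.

z = ln(39/13) / ln(6620/349) = 1.0986 / 2.9428 = 0.3733
c = 13 / 349^0.3733 = 13 / 8.898 = 1.461
S₃ = 1.461 × 14.2^0.3733 = 1.461 × 2.693 ≈ 3.934

4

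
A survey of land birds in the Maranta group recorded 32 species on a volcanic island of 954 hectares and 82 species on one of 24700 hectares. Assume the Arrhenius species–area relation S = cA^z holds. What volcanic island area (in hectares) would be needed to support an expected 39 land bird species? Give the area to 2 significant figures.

1900 hectares

z = ln(82/32) / ln(24700/954) = 0.9410 / 3.2539 = 0.2892
c = 32 / 954^0.2892 = 32 / 7.272 = 4.401
A = (39/4.401)^(1/0.2892) ⇒ ln A = ln(8.863)/0.2892 = 7.5447
A = e^7.5447 ≈ 1891 hectares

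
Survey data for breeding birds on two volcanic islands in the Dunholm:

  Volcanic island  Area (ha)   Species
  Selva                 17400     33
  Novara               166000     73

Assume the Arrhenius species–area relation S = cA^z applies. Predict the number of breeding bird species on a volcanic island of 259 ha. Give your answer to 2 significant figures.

7.5

z = ln(73/33) / ln(166000/17400) = 0.7940 / 2.2555 = 0.3520
c = 33 / 17400^0.3520 = 33 / 31.1 = 1.061
S₃ = 1.061 × 259^0.3520 = 1.061 × 7.071 ≈ 7.504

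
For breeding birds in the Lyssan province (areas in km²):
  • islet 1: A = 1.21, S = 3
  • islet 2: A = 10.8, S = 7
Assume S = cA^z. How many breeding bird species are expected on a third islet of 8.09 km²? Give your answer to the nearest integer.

6

z = ln(7/3) / ln(10.8/1.21) = 0.8473 / 2.1889 = 0.3871
c = 3 / 1.21^0.3871 = 3 / 1.077 = 2.787
S₃ = 2.787 × 8.09^0.3871 = 2.787 × 2.246 ≈ 6.259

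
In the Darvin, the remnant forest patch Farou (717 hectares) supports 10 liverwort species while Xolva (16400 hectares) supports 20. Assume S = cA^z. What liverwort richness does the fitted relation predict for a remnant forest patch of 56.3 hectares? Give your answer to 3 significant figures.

z = ln(20/10) / ln(16400/717) = 0.6931 / 3.1300 = 0.2215
c = 10 / 717^0.2215 = 10 / 4.289 = 2.331
S₃ = 2.331 × 56.3^0.2215 = 2.331 × 2.442 ≈ 5.692

5.69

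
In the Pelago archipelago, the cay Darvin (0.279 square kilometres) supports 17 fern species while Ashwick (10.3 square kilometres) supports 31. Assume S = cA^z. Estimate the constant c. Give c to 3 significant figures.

z = ln(S₂/S₁) / ln(A₂/A₁) = ln(31/17) / ln(10.3/0.279) = 0.6008 / 3.6087 = 0.1665
c = S₁ / A₁^z = 17 / 0.279^0.1665 = 17 / 0.8085 = 21.03

21.0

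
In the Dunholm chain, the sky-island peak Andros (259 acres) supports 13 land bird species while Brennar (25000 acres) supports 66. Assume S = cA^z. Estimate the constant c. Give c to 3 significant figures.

1.80

z = ln(S₂/S₁) / ln(A₂/A₁) = ln(66/13) / ln(25000/259) = 1.6247 / 4.5698 = 0.3555
c = S₁ / A₁^z = 13 / 259^0.3555 = 13 / 7.211 = 1.803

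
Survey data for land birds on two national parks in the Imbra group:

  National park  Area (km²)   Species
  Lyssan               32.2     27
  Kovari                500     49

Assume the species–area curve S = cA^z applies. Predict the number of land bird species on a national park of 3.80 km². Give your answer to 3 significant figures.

17.0

z = ln(49/27) / ln(500/32.2) = 0.5960 / 2.7426 = 0.2173
c = 27 / 32.2^0.2173 = 27 / 2.126 = 12.7
S₃ = 12.7 × 3.8^0.2173 = 12.7 × 1.337 ≈ 16.97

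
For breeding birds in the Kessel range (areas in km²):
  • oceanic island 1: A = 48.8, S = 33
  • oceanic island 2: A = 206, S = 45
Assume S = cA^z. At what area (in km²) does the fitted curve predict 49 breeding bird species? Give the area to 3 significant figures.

z = ln(45/33) / ln(206/48.8) = 0.3102 / 1.4401 = 0.2154
c = 33 / 48.8^0.2154 = 33 / 2.31 = 14.29
A = (49/14.29)^(1/0.2154) ⇒ ln A = ln(3.43)/0.2154 = 5.7233
A = e^5.7233 ≈ 305.9 km²

306 km²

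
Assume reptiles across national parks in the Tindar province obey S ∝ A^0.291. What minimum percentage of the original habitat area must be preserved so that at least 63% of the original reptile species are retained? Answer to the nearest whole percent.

Need (A_new/A_old)^0.291 = 0.63, so A_new/A_old = 0.63^(1/0.291) = 0.63^3.436
ln(A_new/A_old) = ln 0.63 / 0.291 = -0.4620 / 0.291 = -1.5878
A_new/A_old = e^-1.5878 ≈ 0.2044

20%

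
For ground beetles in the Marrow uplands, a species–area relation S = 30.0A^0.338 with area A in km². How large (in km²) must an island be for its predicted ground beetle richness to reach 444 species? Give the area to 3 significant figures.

444 = 30 × A^0.338  ⇒  A^0.338 = 444/30 = 14.8
ln A = ln(14.8) / 0.338 = 2.6946 / 0.338 = 7.9723
A = e^7.9723 ≈ 2899 km²

2900 km²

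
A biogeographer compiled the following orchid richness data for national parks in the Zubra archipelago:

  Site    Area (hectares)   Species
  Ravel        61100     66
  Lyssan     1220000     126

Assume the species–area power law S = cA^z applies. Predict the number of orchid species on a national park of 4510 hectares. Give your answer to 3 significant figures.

37.6

z = ln(126/66) / ln(1220000/61100) = 0.6466 / 2.9941 = 0.2160
c = 66 / 61100^0.2160 = 66 / 10.81 = 6.108
S₃ = 6.108 × 4510^0.2160 = 6.108 × 6.154 ≈ 37.59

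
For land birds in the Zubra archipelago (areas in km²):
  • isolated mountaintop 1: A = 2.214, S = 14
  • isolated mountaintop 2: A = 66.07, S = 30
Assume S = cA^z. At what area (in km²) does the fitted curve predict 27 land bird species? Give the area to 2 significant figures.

41 km²

z = ln(30/14) / ln(66.07/2.214) = 0.7621 / 3.3959 = 0.2244
c = 14 / 2.214^0.2244 = 14 / 1.195 = 11.71
A = (27/11.71)^(1/0.2244) ⇒ ln A = ln(2.305)/0.2244 = 3.7213
A = e^3.7213 ≈ 41.32 km²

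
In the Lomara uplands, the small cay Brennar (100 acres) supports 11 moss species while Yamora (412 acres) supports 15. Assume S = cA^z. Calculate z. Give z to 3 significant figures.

0.219

Taking logs: ln S = ln c + z ln A, so z = (ln S₂ − ln S₁)/(ln A₂ − ln A₁).
z = ln(15/11) / ln(412/100) = ln(1.364) / ln(4.12) = 0.3102 / 1.4159 = 0.2191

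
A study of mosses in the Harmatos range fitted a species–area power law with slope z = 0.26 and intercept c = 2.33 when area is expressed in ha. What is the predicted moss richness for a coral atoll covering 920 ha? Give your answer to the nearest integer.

S = 2.33 × 920^0.26
ln S = ln 2.33 + 0.26 × ln 920 = 0.8459 + 0.26 × 6.8244 = 2.6202
S = e^2.6202 ≈ 13.74

14 species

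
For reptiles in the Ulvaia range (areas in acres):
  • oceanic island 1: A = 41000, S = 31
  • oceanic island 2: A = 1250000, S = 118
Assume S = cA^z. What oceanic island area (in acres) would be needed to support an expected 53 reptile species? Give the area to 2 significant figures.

z = ln(118/31) / ln(1250000/41000) = 1.3367 / 3.4173 = 0.3912
c = 31 / 41000^0.3912 = 31 / 63.72 = 0.4865
A = (53/0.4865)^(1/0.3912) ⇒ ln A = ln(108.9)/0.3912 = 11.9924
A = e^11.9924 ≈ 161525 acres

160000 acres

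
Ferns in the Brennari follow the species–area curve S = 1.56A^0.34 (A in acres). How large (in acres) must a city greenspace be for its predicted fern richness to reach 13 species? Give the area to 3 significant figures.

13 = 1.56 × A^0.34  ⇒  A^0.34 = 13/1.56 = 8.333
ln A = ln(8.333) / 0.34 = 2.1203 / 0.34 = 6.2361
A = e^6.2361 ≈ 510.8 acres

511 acres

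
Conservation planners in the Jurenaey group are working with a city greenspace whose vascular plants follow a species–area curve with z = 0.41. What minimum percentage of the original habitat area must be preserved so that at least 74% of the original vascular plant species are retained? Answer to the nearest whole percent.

Need (A_new/A_old)^0.41 = 0.74, so A_new/A_old = 0.74^(1/0.41) = 0.74^2.439
ln(A_new/A_old) = ln 0.74 / 0.41 = -0.3011 / 0.41 = -0.7344
A_new/A_old = e^-0.7344 ≈ 0.4798

48%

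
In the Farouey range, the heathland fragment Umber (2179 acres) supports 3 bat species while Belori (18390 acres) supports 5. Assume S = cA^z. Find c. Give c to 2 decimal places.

z = ln(S₂/S₁) / ln(A₂/A₁) = ln(5/3) / ln(18390/2179) = 0.5108 / 2.1329 = 0.2395
c = S₁ / A₁^z = 3 / 2179^0.2395 = 3 / 6.302 = 0.476

0.48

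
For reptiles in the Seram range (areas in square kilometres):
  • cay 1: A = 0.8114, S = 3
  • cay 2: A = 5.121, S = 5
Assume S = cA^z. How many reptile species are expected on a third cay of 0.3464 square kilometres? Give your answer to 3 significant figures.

z = ln(5/3) / ln(5.121/0.8114) = 0.5108 / 1.8423 = 0.2773
c = 3 / 0.8114^0.2773 = 3 / 0.9437 = 3.179
S₃ = 3.179 × 0.3464^0.2773 = 3.179 × 0.7453 ≈ 2.369

2.37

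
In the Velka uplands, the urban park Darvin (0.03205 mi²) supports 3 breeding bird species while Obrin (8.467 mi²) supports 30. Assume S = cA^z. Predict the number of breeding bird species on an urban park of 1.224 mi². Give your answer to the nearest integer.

13

z = ln(30/3) / ln(8.467/0.03205) = 2.3026 / 5.5766 = 0.4129
c = 3 / 0.03205^0.4129 = 3 / 0.2416 = 12.42
S₃ = 12.42 × 1.224^0.4129 = 12.42 × 1.087 ≈ 13.5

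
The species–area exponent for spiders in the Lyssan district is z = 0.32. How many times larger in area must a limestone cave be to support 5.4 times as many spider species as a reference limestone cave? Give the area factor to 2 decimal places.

194.42

(A₂/A₁)^0.32 = 5.4, so A₂/A₁ = 5.4^(1/0.32) = 5.4^3.125
ln(A₂/A₁) = ln 5.4 / 0.32 = 1.6864 / 0.32 = 5.2700
A₂/A₁ = e^5.2700 ≈ 194.4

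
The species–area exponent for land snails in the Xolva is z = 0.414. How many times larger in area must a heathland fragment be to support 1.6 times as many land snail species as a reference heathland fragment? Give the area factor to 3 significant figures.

(A₂/A₁)^0.414 = 1.6, so A₂/A₁ = 1.6^(1/0.414) = 1.6^2.415
ln(A₂/A₁) = ln 1.6 / 0.414 = 0.4700 / 0.414 = 1.1353
A₂/A₁ = e^1.1353 ≈ 3.112

3.11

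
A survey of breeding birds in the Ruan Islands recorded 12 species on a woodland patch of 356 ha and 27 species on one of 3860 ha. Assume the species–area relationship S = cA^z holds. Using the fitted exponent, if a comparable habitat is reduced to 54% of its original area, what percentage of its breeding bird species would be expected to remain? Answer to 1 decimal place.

z = ln(27/12) / ln(3860/356) = 0.8109 / 2.3835 = 0.3402
S_new/S_old = (A_new/A_old)^z = 0.54^0.3402 = exp(0.3402 × -0.6162) = 0.8109

81.1%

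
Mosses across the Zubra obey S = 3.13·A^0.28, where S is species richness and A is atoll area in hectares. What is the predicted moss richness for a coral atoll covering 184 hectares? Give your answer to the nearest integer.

S = 3.13 × 184^0.28 = 3.13 × 4.307 ≈ 13.48

13 species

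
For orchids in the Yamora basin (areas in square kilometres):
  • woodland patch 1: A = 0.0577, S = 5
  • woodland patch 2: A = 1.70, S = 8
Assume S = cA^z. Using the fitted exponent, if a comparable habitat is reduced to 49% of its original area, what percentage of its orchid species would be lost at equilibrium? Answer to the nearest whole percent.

9%

z = ln(8/5) / ln(1.7/0.0577) = 0.4700 / 3.3831 = 0.1389
S_new/S_old = (A_new/A_old)^z = 0.49^0.1389 = exp(0.1389 × -0.7133) = 0.9056
Fraction lost = 1 − 0.9056 = 0.09435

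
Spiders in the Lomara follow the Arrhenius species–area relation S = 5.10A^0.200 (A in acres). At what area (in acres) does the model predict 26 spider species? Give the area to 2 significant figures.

26 = 5.1 × A^0.2  ⇒  A^0.2 = 26/5.1 = 5.098
ln A = ln(5.098) / 0.2 = 1.6289 / 0.2 = 8.1443
A = e^8.1443 ≈ 3444 acres

3400 acres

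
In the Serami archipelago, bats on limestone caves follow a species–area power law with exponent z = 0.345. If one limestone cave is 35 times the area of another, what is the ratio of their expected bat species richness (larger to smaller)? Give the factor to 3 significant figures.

S₂/S₁ = (A₂/A₁)^z = 35^0.345
ln(S₂/S₁) = 0.345 × ln 35 = 0.345 × 3.5553 = 1.2266
S₂/S₁ = e^1.2266 ≈ 3.41

3.41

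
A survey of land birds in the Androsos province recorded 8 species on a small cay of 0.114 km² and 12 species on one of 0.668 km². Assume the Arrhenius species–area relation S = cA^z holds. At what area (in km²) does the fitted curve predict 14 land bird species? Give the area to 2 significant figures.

1.3 km²

z = ln(12/8) / ln(0.668/0.114) = 0.4055 / 1.7681 = 0.2293
c = 8 / 0.114^0.2293 = 8 / 0.6078 = 13.16
A = (14/13.16)^(1/0.2293) ⇒ ln A = ln(1.064)/0.2293 = 0.2687
A = e^0.2687 ≈ 1.308 km²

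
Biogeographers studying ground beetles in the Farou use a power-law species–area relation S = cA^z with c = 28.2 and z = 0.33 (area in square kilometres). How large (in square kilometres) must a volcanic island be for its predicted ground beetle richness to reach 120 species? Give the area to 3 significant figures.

80.5 square kilometres

120 = 28.2 × A^0.33  ⇒  A^0.33 = 120/28.2 = 4.255
ln A = ln(4.255) / 0.33 = 1.4482 / 0.33 = 4.3884
A = e^4.3884 ≈ 80.51 square kilometres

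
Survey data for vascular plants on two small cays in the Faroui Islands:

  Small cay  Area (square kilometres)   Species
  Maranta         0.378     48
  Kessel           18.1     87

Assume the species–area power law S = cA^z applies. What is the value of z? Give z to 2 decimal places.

Taking logs: ln S = ln c + z ln A, so z = (ln S₂ − ln S₁)/(ln A₂ − ln A₁).
z = ln(87/48) / ln(18.1/0.378) = ln(1.812) / ln(47.88) = 0.5947 / 3.8688 = 0.1537

0.15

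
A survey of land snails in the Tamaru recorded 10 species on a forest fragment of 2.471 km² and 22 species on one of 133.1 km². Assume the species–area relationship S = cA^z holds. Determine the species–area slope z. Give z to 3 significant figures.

Taking logs: ln S = ln c + z ln A, so z = (ln S₂ − ln S₁)/(ln A₂ − ln A₁).
z = ln(22/10) / ln(133.1/2.471) = ln(2.2) / ln(53.86) = 0.7885 / 3.9865 = 0.1978

0.198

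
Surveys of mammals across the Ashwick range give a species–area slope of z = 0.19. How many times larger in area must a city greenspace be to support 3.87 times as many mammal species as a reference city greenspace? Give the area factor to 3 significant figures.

1240

(A₂/A₁)^0.19 = 3.87, so A₂/A₁ = 3.87^(1/0.19) = 3.87^5.263
ln(A₂/A₁) = ln 3.87 / 0.19 = 1.3533 / 0.19 = 7.1224
A₂/A₁ = e^7.1224 ≈ 1239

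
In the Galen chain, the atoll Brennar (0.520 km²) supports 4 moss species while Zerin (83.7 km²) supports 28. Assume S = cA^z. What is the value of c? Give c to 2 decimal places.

z = ln(S₂/S₁) / ln(A₂/A₁) = ln(28/4) / ln(83.7/0.52) = 1.9459 / 5.0812 = 0.3830
c = S₁ / A₁^z = 4 / 0.52^0.3830 = 4 / 0.7785 = 5.138

5.14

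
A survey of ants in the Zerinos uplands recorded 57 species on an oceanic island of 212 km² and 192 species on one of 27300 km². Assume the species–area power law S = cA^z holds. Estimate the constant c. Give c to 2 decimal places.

z = ln(S₂/S₁) / ln(A₂/A₁) = ln(192/57) / ln(27300/212) = 1.2144 / 4.8581 = 0.2500
c = S₁ / A₁^z = 57 / 212^0.2500 = 57 / 3.815 = 14.94

14.94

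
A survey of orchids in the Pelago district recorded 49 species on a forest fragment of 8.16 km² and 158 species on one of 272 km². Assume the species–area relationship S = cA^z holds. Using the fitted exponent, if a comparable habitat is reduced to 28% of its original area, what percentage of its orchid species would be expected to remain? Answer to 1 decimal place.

z = ln(158/49) / ln(272/8.16) = 1.1708 / 3.5066 = 0.3339
S_new/S_old = (A_new/A_old)^z = 0.28^0.3339 = exp(0.3339 × -1.2730) = 0.6538

65.4%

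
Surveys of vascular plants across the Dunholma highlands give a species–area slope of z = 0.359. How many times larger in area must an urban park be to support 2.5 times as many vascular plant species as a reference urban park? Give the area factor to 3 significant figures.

(A₂/A₁)^0.359 = 2.5, so A₂/A₁ = 2.5^(1/0.359) = 2.5^2.786
ln(A₂/A₁) = ln 2.5 / 0.359 = 0.9163 / 0.359 = 2.5523
A₂/A₁ = e^2.5523 ≈ 12.84

12.8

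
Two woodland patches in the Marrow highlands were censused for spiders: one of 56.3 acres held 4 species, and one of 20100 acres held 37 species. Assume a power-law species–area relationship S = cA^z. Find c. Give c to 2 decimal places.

z = ln(S₂/S₁) / ln(A₂/A₁) = ln(37/4) / ln(20100/56.3) = 2.2246 / 5.8778 = 0.3785
c = S₁ / A₁^z = 4 / 56.3^0.3785 = 4 / 4.598 = 0.87

0.87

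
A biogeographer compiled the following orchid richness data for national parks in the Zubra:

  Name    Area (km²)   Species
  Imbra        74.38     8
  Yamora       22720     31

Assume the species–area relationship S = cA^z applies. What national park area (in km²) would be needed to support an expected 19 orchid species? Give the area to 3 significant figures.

2870 km²

z = ln(31/8) / ln(22720/74.38) = 1.3545 / 5.7218 = 0.2367
c = 8 / 74.38^0.2367 = 8 / 2.774 = 2.884
A = (19/2.884)^(1/0.2367) ⇒ ln A = ln(6.587)/0.2367 = 7.9631
A = e^7.9631 ≈ 2873 km²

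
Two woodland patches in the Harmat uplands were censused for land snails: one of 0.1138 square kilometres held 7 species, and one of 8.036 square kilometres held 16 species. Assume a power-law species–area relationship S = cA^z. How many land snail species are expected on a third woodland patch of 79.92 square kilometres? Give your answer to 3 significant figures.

25.0

z = ln(16/7) / ln(8.036/0.1138) = 0.8267 / 4.2572 = 0.1942
c = 7 / 0.1138^0.1942 = 7 / 0.6557 = 10.68
S₃ = 10.68 × 79.92^0.1942 = 10.68 × 2.341 ≈ 24.99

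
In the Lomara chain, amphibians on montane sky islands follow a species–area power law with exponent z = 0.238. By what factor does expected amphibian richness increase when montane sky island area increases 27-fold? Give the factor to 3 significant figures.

2.19

S₂/S₁ = (A₂/A₁)^z = 27^0.238
ln(S₂/S₁) = 0.238 × ln 27 = 0.238 × 3.2958 = 0.7844
S₂/S₁ = e^0.7844 ≈ 2.191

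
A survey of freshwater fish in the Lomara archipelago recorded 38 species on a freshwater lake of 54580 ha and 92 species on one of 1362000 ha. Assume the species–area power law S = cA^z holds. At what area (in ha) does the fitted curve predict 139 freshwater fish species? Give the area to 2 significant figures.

z = ln(92/38) / ln(1362000/54580) = 0.8842 / 3.2170 = 0.2748
c = 38 / 54580^0.2748 = 38 / 20.04 = 1.896
A = (139/1.896)^(1/0.2748) ⇒ ln A = ln(73.32)/0.2748 = 15.6260
A = e^15.6260 ≈ 6113197 ha

6100000 ha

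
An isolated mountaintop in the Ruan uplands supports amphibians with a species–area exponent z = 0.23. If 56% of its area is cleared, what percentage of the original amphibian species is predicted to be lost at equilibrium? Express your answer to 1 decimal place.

17.2%

S_new/S_old = (A_new/A_old)^z = 0.44^0.23
= exp(0.23 × ln 0.44) = exp(0.23 × -0.8210) = exp(-0.1888) ≈ 0.8279
Fraction lost = 1 − 0.8279 = 0.1721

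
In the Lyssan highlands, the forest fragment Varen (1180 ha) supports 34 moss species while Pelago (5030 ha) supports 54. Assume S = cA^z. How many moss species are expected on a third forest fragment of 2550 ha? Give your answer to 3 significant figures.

z = ln(54/34) / ln(5030/1180) = 0.4626 / 1.4499 = 0.3191
c = 34 / 1180^0.3191 = 34 / 9.553 = 3.559
S₃ = 3.559 × 2550^0.3191 = 3.559 × 12.22 ≈ 43.48

43.5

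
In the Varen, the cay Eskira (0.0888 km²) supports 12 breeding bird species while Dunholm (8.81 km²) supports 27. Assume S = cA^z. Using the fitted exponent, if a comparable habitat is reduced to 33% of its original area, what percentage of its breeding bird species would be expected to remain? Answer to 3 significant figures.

82.2%

z = ln(27/12) / ln(8.81/0.0888) = 0.8109 / 4.5973 = 0.1764
S_new/S_old = (A_new/A_old)^z = 0.33^0.1764 = exp(0.1764 × -1.1087) = 0.8224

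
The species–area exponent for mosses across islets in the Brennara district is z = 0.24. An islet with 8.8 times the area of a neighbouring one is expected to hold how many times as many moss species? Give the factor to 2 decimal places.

1.69

S₂/S₁ = (A₂/A₁)^z = 8.8^0.24
ln(S₂/S₁) = 0.24 × ln 8.8 = 0.24 × 2.1748 = 0.5219
S₂/S₁ = e^0.5219 ≈ 1.685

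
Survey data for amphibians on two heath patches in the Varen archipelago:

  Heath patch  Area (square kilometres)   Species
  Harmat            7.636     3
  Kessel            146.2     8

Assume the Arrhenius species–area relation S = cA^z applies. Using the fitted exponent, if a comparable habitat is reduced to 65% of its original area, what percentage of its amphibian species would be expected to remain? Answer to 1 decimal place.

z = ln(8/3) / ln(146.2/7.636) = 0.9808 / 2.9521 = 0.3322
S_new/S_old = (A_new/A_old)^z = 0.65^0.3322 = exp(0.3322 × -0.4308) = 0.8666

86.7%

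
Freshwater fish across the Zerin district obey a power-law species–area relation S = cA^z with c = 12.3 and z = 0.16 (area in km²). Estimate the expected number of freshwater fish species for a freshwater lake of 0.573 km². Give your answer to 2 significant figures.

11

S = 12.3 × 0.573^0.16
ln S = ln 12.3 + 0.16 × ln 0.573 = 2.5096 + 0.16 × -0.5569 = 2.4205
S = e^2.4205 ≈ 11.25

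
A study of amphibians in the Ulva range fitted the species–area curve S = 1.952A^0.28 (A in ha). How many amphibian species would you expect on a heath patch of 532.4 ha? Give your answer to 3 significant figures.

S = 1.952 × 532.4^0.28
ln S = ln 1.952 + 0.28 × ln 532.4 = 0.6689 + 0.28 × 6.2774 = 2.4265
S = e^2.4265 ≈ 11.32

11.3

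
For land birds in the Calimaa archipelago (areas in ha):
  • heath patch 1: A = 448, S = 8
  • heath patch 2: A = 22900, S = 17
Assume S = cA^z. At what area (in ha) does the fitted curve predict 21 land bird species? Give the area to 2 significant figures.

69000 ha

z = ln(17/8) / ln(22900/448) = 0.7538 / 3.9341 = 0.1916
c = 8 / 448^0.1916 = 8 / 3.221 = 2.484
A = (21/2.484)^(1/0.1916) ⇒ ln A = ln(8.455)/0.1916 = 11.1418
A = e^11.1418 ≈ 68993 ha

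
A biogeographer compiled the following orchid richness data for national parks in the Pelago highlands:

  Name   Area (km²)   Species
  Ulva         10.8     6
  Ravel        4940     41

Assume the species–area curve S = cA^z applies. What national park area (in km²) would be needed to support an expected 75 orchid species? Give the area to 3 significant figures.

33900 km²

z = ln(41/6) / ln(4940/10.8) = 1.9218 / 6.1256 = 0.3137
c = 6 / 10.8^0.3137 = 6 / 2.11 = 2.844
A = (75/2.844)^(1/0.3137) ⇒ ln A = ln(26.37)/0.3137 = 10.4300
A = e^10.4300 ≈ 33862 km²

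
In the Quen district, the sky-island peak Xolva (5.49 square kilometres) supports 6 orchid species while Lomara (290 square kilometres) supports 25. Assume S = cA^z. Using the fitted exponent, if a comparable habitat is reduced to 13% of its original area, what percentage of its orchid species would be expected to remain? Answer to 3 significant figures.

48.0%

z = ln(25/6) / ln(290/5.49) = 1.4271 / 3.9670 = 0.3598
S_new/S_old = (A_new/A_old)^z = 0.13^0.3598 = exp(0.3598 × -2.0402) = 0.48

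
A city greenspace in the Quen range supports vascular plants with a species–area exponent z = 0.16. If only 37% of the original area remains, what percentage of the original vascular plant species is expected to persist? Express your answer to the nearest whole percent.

S_new/S_old = (A_new/A_old)^z = 0.37^0.16
= exp(0.16 × ln 0.37) = exp(0.16 × -0.9943) = exp(-0.1591) ≈ 0.8529

85%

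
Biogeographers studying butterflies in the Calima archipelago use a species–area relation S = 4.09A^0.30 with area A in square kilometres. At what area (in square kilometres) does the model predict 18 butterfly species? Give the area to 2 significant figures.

140 square kilometres

18 = 4.09 × A^0.3  ⇒  A^0.3 = 18/4.09 = 4.401
ln A = ln(4.401) / 0.3 = 1.4818 / 0.3 = 4.9394
A = e^4.9394 ≈ 139.7 square kilometres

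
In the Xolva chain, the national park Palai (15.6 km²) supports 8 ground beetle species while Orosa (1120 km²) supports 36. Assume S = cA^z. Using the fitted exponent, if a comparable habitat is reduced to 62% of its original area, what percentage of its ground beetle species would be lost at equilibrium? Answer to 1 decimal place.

15.5%

z = ln(36/8) / ln(1120/15.6) = 1.5041 / 4.2738 = 0.3519
S_new/S_old = (A_new/A_old)^z = 0.62^0.3519 = exp(0.3519 × -0.4780) = 0.8452
Fraction lost = 1 − 0.8452 = 0.1548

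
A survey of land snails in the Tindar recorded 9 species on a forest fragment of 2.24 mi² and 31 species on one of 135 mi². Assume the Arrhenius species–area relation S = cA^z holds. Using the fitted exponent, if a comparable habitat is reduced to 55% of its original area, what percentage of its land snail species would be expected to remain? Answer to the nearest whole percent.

z = ln(31/9) / ln(135/2.24) = 1.2368 / 4.0988 = 0.3017
S_new/S_old = (A_new/A_old)^z = 0.55^0.3017 = exp(0.3017 × -0.5978) = 0.8349

83%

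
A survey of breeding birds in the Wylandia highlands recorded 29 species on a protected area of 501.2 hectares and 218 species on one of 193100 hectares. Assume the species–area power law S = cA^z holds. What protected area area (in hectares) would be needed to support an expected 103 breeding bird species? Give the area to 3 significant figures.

z = ln(218/29) / ln(193100/501.2) = 2.0172 / 5.9540 = 0.3388
c = 29 / 501.2^0.3388 = 29 / 8.218 = 3.529
A = (103/3.529)^(1/0.3388) ⇒ ln A = ln(29.19)/0.3388 = 9.9580
A = e^9.9580 ≈ 21120 hectares

21100 hectares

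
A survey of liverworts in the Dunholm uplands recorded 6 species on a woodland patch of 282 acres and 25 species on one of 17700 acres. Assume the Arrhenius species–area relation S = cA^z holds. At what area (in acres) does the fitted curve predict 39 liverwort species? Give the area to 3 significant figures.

z = ln(25/6) / ln(17700/282) = 1.4271 / 4.1394 = 0.3448
c = 6 / 282^0.3448 = 6 / 6.994 = 0.8578
A = (39/0.8578)^(1/0.3448) ⇒ ln A = ln(45.46)/0.3448 = 11.0712
A = e^11.0712 ≈ 64289 acres

64300 acres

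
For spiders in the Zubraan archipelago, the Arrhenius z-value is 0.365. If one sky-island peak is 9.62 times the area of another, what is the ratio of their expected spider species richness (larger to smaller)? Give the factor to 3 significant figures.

2.28

S₂/S₁ = (A₂/A₁)^z = 9.62^0.365
ln(S₂/S₁) = 0.365 × ln 9.62 = 0.365 × 2.2638 = 0.8263
S₂/S₁ = e^0.8263 ≈ 2.285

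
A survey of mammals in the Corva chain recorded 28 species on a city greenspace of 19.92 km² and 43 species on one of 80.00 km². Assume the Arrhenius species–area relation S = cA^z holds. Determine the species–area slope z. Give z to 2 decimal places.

0.31

Taking logs: ln S = ln c + z ln A, so z = (ln S₂ − ln S₁)/(ln A₂ − ln A₁).
z = ln(43/28) / ln(80/19.92) = ln(1.536) / ln(4.016) = 0.4290 / 1.3903 = 0.3086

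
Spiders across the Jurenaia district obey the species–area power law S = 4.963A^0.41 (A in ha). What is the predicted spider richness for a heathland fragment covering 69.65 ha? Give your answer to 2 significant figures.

28

S = 4.963 × 69.65^0.41
ln S = ln 4.963 + 0.41 × ln 69.65 = 1.6020 + 0.41 × 4.2435 = 3.3418
S = e^3.3418 ≈ 28.27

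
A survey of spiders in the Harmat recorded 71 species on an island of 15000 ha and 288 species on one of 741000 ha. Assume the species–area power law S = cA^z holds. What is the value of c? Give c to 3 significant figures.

z = ln(S₂/S₁) / ln(A₂/A₁) = ln(288/71) / ln(741000/15000) = 1.4003 / 3.9000 = 0.3591
c = S₁ / A₁^z = 71 / 15000^0.3591 = 71 / 31.58 = 2.248

2.25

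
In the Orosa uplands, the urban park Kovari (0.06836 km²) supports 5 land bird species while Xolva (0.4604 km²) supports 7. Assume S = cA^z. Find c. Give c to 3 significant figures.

z = ln(S₂/S₁) / ln(A₂/A₁) = ln(7/5) / ln(0.4604/0.06836) = 0.3365 / 1.9073 = 0.1764
c = S₁ / A₁^z = 5 / 0.06836^0.1764 = 5 / 0.6229 = 8.026

8.03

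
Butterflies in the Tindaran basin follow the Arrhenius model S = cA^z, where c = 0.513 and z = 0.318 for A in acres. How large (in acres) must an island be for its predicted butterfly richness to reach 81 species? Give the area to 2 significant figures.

8200000 acres

81 = 0.513 × A^0.318  ⇒  A^0.318 = 81/0.513 = 157.9
ln A = ln(157.9) / 0.318 = 5.0619 / 0.318 = 15.9180
A = e^15.9180 ≈ 8186643 acres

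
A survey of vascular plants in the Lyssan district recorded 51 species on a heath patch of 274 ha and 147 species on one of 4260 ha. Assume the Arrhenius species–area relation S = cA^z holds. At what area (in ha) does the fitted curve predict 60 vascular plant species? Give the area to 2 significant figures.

420 ha

z = ln(147/51) / ln(4260/274) = 1.0586 / 2.7439 = 0.3858
c = 51 / 274^0.3858 = 51 / 8.72 = 5.849
A = (60/5.849)^(1/0.3858) ⇒ ln A = ln(10.26)/0.3858 = 6.0344
A = e^6.0344 ≈ 417.5 ha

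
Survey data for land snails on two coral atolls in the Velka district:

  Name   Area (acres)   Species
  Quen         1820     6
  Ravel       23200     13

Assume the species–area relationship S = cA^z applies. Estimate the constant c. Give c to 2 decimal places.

z = ln(S₂/S₁) / ln(A₂/A₁) = ln(13/6) / ln(23200/1820) = 0.7732 / 2.5453 = 0.3038
c = S₁ / A₁^z = 6 / 1820^0.3038 = 6 / 9.779 = 0.6135

0.61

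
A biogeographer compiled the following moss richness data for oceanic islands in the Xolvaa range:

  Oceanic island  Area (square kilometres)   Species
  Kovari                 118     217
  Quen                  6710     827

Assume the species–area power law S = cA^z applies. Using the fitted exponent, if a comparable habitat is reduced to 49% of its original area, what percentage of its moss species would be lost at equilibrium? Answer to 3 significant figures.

z = ln(827/217) / ln(6710/118) = 1.3379 / 4.0407 = 0.3311
S_new/S_old = (A_new/A_old)^z = 0.49^0.3311 = exp(0.3311 × -0.7133) = 0.7896
Fraction lost = 1 − 0.7896 = 0.2104

21.0%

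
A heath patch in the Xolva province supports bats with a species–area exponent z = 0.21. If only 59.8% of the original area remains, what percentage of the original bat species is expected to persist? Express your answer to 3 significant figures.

89.8%

S_new/S_old = (A_new/A_old)^z = 0.598^0.21
= exp(0.21 × ln 0.598) = exp(0.21 × -0.5142) = exp(-0.1080) ≈ 0.8977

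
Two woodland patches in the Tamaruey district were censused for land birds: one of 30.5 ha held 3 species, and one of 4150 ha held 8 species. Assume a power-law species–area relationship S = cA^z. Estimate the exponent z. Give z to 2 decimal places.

0.20

Taking logs: ln S = ln c + z ln A, so z = (ln S₂ − ln S₁)/(ln A₂ − ln A₁).
z = ln(8/3) / ln(4150/30.5) = ln(2.667) / ln(136.1) = 0.9808 / 4.9131 = 0.1996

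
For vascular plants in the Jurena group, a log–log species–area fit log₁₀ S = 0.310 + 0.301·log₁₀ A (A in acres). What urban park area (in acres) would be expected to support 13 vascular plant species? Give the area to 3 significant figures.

13 = 2.042 × A^0.301  ⇒  A^0.301 = 13/2.042 = 6.367
ln A = ln(6.367) / 0.301 = 1.8511 / 0.301 = 6.1500
A = e^6.1500 ≈ 468.7 acres

469 acres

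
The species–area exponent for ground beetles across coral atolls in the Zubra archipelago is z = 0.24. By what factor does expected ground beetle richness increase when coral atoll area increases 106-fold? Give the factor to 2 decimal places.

S₂/S₁ = (A₂/A₁)^z = 106^0.24
ln(S₂/S₁) = 0.24 × ln 106 = 0.24 × 4.6634 = 1.1192
S₂/S₁ = e^1.1192 ≈ 3.062

3.06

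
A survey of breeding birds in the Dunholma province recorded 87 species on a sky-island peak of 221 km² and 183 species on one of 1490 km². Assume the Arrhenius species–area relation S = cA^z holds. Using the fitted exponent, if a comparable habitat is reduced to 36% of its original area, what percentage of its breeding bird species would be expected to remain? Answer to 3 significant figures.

z = ln(183/87) / ln(1490/221) = 0.7436 / 1.9084 = 0.3896
S_new/S_old = (A_new/A_old)^z = 0.36^0.3896 = exp(0.3896 × -1.0217) = 0.6716

67.2%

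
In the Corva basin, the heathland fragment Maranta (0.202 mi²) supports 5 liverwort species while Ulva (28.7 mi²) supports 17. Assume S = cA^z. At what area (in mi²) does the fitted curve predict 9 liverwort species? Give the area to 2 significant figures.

2.2 mi²

z = ln(17/5) / ln(28.7/0.202) = 1.2238 / 4.9564 = 0.2469
c = 5 / 0.202^0.2469 = 5 / 0.6737 = 7.421
A = (9/7.421)^(1/0.2469) ⇒ ln A = ln(1.213)/0.2469 = 0.7811
A = e^0.7811 ≈ 2.184 mi²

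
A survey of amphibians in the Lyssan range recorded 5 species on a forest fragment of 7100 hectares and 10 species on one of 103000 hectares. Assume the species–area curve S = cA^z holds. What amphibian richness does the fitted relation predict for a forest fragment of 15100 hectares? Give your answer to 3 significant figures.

z = ln(10/5) / ln(103000/7100) = 0.6931 / 2.6746 = 0.2592
c = 5 / 7100^0.2592 = 5 / 9.956 = 0.5022
S₃ = 0.5022 × 15100^0.2592 = 0.5022 × 12.11 ≈ 6.08

6.08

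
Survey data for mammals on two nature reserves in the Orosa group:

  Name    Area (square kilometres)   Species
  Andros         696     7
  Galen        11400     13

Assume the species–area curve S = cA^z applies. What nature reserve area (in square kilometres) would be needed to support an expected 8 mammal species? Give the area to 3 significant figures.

1270 square kilometres

z = ln(13/7) / ln(11400/696) = 0.6190 / 2.7960 = 0.2214
c = 7 / 696^0.2214 = 7 / 4.259 = 1.643
A = (8/1.643)^(1/0.2214) ⇒ ln A = ln(4.868)/0.2214 = 7.1485
A = e^7.1485 ≈ 1272 square kilometres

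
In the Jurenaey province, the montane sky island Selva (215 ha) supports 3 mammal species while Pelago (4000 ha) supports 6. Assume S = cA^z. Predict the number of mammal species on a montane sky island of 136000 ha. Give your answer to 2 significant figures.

z = ln(6/3) / ln(4000/215) = 0.6931 / 2.9234 = 0.2371
c = 3 / 215^0.2371 = 3 / 3.573 = 0.8396
S₃ = 0.8396 × 136000^0.2371 = 0.8396 × 16.49 ≈ 13.84

14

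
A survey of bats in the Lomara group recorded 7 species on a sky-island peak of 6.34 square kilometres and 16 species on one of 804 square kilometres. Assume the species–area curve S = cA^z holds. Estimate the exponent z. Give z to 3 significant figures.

Taking logs: ln S = ln c + z ln A, so z = (ln S₂ − ln S₁)/(ln A₂ − ln A₁).
z = ln(16/7) / ln(804/6.34) = ln(2.286) / ln(126.8) = 0.8267 / 4.8427 = 0.1707

0.171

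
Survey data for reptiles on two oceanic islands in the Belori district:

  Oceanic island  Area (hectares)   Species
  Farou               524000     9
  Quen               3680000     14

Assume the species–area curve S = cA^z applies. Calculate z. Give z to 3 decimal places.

Taking logs: ln S = ln c + z ln A, so z = (ln S₂ − ln S₁)/(ln A₂ − ln A₁).
z = ln(14/9) / ln(3680000/524000) = ln(1.556) / ln(7.023) = 0.4418 / 1.9492 = 0.2267

0.227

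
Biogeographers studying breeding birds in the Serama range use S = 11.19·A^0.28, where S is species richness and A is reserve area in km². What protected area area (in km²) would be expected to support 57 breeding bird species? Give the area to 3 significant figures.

335 km²

57 = 11.19 × A^0.28  ⇒  A^0.28 = 57/11.19 = 5.094
ln A = ln(5.094) / 0.28 = 1.6280 / 0.28 = 5.8144
A = e^5.8144 ≈ 335.1 km²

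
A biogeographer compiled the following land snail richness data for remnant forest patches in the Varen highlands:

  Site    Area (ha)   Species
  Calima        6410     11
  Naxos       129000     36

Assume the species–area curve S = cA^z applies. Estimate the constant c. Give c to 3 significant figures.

z = ln(S₂/S₁) / ln(A₂/A₁) = ln(36/11) / ln(129000/6410) = 1.1856 / 3.0020 = 0.3950
c = S₁ / A₁^z = 11 / 6410^0.3950 = 11 / 31.88 = 0.345

0.345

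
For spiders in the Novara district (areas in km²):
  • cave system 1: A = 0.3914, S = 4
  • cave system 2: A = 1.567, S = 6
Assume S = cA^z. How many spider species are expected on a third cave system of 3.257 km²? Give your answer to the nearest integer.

z = ln(6/4) / ln(1.567/0.3914) = 0.4055 / 1.3872 = 0.2923
c = 4 / 0.3914^0.2923 = 4 / 0.7602 = 5.262
S₃ = 5.262 × 3.257^0.2923 = 5.262 × 1.412 ≈ 7.431

7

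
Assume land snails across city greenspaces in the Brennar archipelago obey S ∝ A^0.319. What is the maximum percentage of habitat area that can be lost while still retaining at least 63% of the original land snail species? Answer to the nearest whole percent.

Need (A_new/A_old)^0.319 = 0.63, so A_new/A_old = 0.63^(1/0.319) = 0.63^3.135
ln(A_new/A_old) = ln 0.63 / 0.319 = -0.4620 / 0.319 = -1.4484
A_new/A_old = e^-1.4484 ≈ 0.2349
Fraction that can be lost = 1 − 0.2349 = 0.7651

77%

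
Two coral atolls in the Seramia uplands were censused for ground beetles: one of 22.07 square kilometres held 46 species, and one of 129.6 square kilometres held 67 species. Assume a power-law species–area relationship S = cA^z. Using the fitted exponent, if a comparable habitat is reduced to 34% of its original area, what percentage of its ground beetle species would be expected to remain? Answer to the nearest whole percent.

80%

z = ln(67/46) / ln(129.6/22.07) = 0.3761 / 1.7702 = 0.2124
S_new/S_old = (A_new/A_old)^z = 0.34^0.2124 = exp(0.2124 × -1.0788) = 0.7952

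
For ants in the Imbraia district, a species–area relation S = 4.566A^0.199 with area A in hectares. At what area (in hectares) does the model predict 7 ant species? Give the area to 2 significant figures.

8.6 hectares

7 = 4.566 × A^0.199  ⇒  A^0.199 = 7/4.566 = 1.533
ln A = ln(1.533) / 0.199 = 0.4273 / 0.199 = 2.1471
A = e^2.1471 ≈ 8.56 hectares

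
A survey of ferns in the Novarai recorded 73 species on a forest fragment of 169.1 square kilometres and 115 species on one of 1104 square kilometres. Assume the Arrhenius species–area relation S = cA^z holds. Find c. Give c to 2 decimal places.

z = ln(S₂/S₁) / ln(A₂/A₁) = ln(115/73) / ln(1104/169.1) = 0.4545 / 1.8762 = 0.2422
c = S₁ / A₁^z = 73 / 169.1^0.2422 = 73 / 3.465 = 21.07

21.07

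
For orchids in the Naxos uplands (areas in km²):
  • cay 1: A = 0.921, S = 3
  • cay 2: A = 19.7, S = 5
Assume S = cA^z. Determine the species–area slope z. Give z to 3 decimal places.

0.167

Taking logs: ln S = ln c + z ln A, so z = (ln S₂ − ln S₁)/(ln A₂ − ln A₁).
z = ln(5/3) / ln(19.7/0.921) = ln(1.667) / ln(21.39) = 0.5108 / 3.0629 = 0.1668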